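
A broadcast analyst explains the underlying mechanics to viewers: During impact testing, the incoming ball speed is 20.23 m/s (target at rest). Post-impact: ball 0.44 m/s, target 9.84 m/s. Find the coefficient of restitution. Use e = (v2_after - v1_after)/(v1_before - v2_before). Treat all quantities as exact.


e = (v2_after - v1_after) / (v1_before - v2_before)
Numerator = 9.84 - 0.44 = 9.4
Denominator = 20.23 - 0 = 20.23
e = 9.4 / 20.23 = 0.4647

0.4647


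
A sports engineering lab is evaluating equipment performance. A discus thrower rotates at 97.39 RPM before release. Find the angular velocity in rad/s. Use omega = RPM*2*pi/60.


omega = RPM * 2 * pi / 60
omega = 97.39 * 2 * 3.14159 / 60
omega = 611.9194 / 60 = 10.1987 rad/s

10.1987 rad/s


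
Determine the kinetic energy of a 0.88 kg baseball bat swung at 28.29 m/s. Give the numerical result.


KE = 0.5 * m * v^2
KE = 0.5 * 0.88 * 28.29^2
KE = 0.5 * 0.88 * 800.3241 = 352.1426 J

352.1426 J


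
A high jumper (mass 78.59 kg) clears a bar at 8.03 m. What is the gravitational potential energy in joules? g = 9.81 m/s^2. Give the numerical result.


PE = m * g * h
PE = 78.59 * 9.81 * 8.03
PE = 770.9679 * 8.03 = 6190.8722 J

6190.8722 J


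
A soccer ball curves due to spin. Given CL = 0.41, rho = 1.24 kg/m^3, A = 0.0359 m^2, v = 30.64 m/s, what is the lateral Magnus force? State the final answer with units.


FM = 0.5 * CL * rho * A * v^2
FM = 0.5 * 0.41 * 1.24 * 0.0359 * 30.64^2
v^2 = 938.8096
FM = 0.5 * 0.41 * 1.24 * 0.0359 * 938.8096 = 8.5674 N

8.5674 N


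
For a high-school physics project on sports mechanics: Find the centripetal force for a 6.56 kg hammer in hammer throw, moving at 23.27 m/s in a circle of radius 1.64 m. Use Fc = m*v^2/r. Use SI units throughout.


Fc = m * v^2 / r
v^2 = 23.27^2 = 541.4929
Fc = 6.56 * 541.4929 / 1.64
Fc = 3552.1934 / 1.64 = 2165.9716 N

2165.9716 N


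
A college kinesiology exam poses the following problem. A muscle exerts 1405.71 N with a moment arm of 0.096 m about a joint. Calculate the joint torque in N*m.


tau = F * d
tau = 1405.71 * 0.096
tau = 134.9482 N*m

134.9482 N*m


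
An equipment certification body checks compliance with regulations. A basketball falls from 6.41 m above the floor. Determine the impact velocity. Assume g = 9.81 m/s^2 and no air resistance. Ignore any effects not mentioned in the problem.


v = sqrt(2 * g * h)
v = sqrt(2 * 9.81 * 6.41)
v = sqrt(125.7642) = 11.2145 m/s

11.2145 m/s


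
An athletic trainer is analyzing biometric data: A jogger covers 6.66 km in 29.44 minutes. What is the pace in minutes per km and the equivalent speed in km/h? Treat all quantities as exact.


Pace = time / distance = 29.44 min / 6.66 km = 4.4204 min/km
Speed = distance / time_in_hours = 6.66 / 0.4907 hr
Speed = 13.5734 km/h

4.4204 min/km, 13.5734 km/h


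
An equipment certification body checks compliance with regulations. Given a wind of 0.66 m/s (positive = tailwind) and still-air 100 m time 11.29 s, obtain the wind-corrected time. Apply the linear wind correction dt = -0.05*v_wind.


dt = -0.05 * v_wind = -0.05 * 0.66 = -0.033 s
t_corrected = t_still + dt = 11.29 + (-0.033)
t_corrected = 11.257 s

11.257 s


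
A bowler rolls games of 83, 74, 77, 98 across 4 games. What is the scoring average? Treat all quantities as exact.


Average = sum / n
Sum = 332
Average = 332 / 4 = 83

83


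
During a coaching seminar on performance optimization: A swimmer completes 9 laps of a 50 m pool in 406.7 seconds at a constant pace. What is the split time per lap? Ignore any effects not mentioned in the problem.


Split time = total_time / n_laps = 406.7 / 9
Split time = 45.1889 s per lap

45.1889 s


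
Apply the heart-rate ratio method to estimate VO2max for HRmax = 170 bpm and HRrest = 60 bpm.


VO2max = 15.3 * HRmax / HRrest
VO2max = 15.3 * 170 / 60
VO2max = 2601 / 60 = 43.35 mL/kg/min

43.35 mL/kg/min


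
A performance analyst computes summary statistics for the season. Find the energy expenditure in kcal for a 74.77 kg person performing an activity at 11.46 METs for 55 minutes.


kcal = MET * mass * time_hr
Convert time: 55 min = 0.9167 hr
kcal = 11.46 * 74.77 * 0.9167
kcal = 785.4588 kcal

785.4588 kcal


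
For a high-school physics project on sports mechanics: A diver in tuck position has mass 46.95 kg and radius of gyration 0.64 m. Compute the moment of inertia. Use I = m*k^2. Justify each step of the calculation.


I = m * k^2
I = 46.95 * 0.64^2
I = 46.95 * 0.4096 = 19.2307 kg*m^2

19.2307 kg*m^2


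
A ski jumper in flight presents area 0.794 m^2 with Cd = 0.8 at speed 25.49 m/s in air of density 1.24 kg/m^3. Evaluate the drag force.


Fd = 0.5 * Cd * rho * A * v^2
Fd = 0.5 * 0.8 * 1.24 * 0.794 * 25.49^2
v^2 = 649.7401
Fd = 0.5 * 0.8 * 1.24 * 0.794 * 649.7401 = 255.8832 N

255.8832 N


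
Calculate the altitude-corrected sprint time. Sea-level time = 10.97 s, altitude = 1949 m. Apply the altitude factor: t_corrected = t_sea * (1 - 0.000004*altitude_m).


Correction factor = 1 - 0.000004 * 1949 = 0.992204
t_corrected = t_sea * factor = 10.97 * 0.992204
t_corrected = 10.8845 s

10.8845 s


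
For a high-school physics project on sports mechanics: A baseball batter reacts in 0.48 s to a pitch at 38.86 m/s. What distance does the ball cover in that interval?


d = v * t
d = 38.86 * 0.48
d = 18.6528 m

18.6528 m


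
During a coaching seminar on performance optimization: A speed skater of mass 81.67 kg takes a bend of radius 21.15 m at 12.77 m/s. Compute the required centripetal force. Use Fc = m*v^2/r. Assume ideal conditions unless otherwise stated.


Fc = m * v^2 / r
v^2 = 12.77^2 = 163.0729
Fc = 81.67 * 163.0729 / 21.15
Fc = 13318.1637 / 21.15 = 629.7004 N

629.7004 N


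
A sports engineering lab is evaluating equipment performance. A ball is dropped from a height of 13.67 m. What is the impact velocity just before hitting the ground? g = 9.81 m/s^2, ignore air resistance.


v = sqrt(2 * g * h)
v = sqrt(2 * 9.81 * 13.67)
v = sqrt(268.2054) = 16.377 m/s

16.377 m/s


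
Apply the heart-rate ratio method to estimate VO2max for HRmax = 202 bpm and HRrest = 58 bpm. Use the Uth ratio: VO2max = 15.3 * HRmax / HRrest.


VO2max = 15.3 * HRmax / HRrest
VO2max = 15.3 * 202 / 58
VO2max = 3090.6 / 58 = 53.2862 mL/kg/min

53.2862 mL/kg/min


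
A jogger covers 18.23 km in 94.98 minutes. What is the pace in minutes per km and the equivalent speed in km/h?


Pace = time / distance = 94.98 min / 18.23 km = 5.2101 min/km
Speed = distance / time_in_hours = 18.23 / 1.583 hr
Speed = 11.5161 km/h

5.2101 min/km, 11.5161 km/h


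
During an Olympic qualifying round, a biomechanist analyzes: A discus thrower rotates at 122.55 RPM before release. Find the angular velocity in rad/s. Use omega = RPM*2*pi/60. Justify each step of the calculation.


omega = RPM * 2 * pi / 60
omega = 122.55 * 2 * 3.14159 / 60
omega = 770.0044 / 60 = 12.8334 rad/s

12.8334 rad/s


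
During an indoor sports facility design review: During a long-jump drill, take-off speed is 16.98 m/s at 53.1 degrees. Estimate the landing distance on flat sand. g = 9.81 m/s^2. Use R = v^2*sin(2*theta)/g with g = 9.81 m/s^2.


R = v^2 * sin(2*theta) / g
Convert angle to radians: theta = 53.1 deg = 0.9268 rad
sin(2*theta) = sin(1.8535) = 0.9603
R = 16.98^2 * 0.9603 / 9.81
R = 288.3204 * 0.9603 / 9.81 = 28.2235 m

28.2235 m


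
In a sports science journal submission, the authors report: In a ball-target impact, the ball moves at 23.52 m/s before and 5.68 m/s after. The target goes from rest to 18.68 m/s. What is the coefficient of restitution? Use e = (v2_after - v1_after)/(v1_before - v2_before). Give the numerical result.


e = (v2_after - v1_after) / (v1_before - v2_before)
Numerator = 18.68 - 5.68 = 13
Denominator = 23.52 - 0 = 23.52
e = 13 / 23.52 = 0.5527

0.5527


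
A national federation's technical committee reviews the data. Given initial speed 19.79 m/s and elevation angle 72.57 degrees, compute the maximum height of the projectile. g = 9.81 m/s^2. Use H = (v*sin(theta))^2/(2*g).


H = (v*sin(theta))^2 / (2*g)
vy = v*sin(theta) = 19.79 * sin(72.57 deg) = 18.8813 m/s
H = vy^2 / (2*g) = 356.5041 / (2*9.81)
H = 356.5041 / 19.62 = 18.1704 m

18.1704 m


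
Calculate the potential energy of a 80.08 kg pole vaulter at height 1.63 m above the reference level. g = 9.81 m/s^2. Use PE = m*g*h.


PE = m * g * h
PE = 80.08 * 9.81 * 1.63
PE = 785.5848 * 1.63 = 1280.5032 J

1280.5032 J


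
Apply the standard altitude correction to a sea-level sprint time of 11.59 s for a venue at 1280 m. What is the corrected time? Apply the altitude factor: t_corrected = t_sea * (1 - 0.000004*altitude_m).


Correction factor = 1 - 0.000004 * 1280 = 0.99488
t_corrected = t_sea * factor = 11.59 * 0.99488
t_corrected = 11.5307 s

11.5307 s


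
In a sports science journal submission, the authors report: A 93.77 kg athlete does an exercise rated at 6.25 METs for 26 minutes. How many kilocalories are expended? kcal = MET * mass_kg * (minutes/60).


kcal = MET * mass * time_hr
Convert time: 26 min = 0.4333 hr
kcal = 6.25 * 93.77 * 0.4333
kcal = 253.9604 kcal

253.9604 kcal


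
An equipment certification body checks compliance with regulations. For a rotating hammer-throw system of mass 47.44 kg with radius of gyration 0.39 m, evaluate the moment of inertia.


I = m * k^2
I = 47.44 * 0.39^2
I = 47.44 * 0.1521 = 7.2156 kg*m^2

7.2156 kg*m^2


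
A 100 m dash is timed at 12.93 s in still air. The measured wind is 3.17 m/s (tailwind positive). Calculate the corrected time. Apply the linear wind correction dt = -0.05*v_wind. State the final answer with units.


dt = -0.05 * v_wind = -0.05 * 3.17 = -0.1585 s
t_corrected = t_still + dt = 12.93 + (-0.1585)
t_corrected = 12.7715 s

12.7715 s


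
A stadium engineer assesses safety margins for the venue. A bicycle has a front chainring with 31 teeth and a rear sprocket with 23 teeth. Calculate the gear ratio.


GR = front_teeth / rear_teeth
GR = 31 / 23
GR = 1.3478

1.3478


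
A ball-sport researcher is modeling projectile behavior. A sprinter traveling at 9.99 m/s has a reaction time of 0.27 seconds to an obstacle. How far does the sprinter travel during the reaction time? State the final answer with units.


d = v * t
d = 9.99 * 0.27
d = 2.6973 m

2.6973 m


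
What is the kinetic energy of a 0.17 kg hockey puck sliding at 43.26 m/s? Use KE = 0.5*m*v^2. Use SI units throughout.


KE = 0.5 * m * v^2
KE = 0.5 * 0.17 * 43.26^2
KE = 0.5 * 0.17 * 1871.4276 = 159.0713 J

159.0713 J


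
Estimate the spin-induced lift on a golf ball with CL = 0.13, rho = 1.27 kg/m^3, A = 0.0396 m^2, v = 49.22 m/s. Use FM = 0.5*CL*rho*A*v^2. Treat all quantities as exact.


FM = 0.5 * CL * rho * A * v^2
FM = 0.5 * 0.13 * 1.27 * 0.0396 * 49.22^2
v^2 = 2422.6084
FM = 0.5 * 0.13 * 1.27 * 0.0396 * 2422.6084 = 7.9195 N

7.9195 N


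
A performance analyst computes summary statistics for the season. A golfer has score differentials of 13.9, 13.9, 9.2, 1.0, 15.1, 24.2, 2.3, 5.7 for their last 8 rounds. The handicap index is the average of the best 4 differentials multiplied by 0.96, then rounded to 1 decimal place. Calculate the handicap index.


All differentials: 13.9, 13.9, 9.2, 1.0, 15.1, 24.2, 2.3, 5.7
Sorted: 1.0, 2.3, 5.7, 9.2, 13.9, 13.9, 15.1, 24.2
Best 4: 1.0, 2.3, 5.7, 9.2
Average of best = 18.2 / 4 = 4.55
Raw index = 4.55 * 0.96 = 4.368
Handicap index = round(4.368, 1) = 4.4

4.4


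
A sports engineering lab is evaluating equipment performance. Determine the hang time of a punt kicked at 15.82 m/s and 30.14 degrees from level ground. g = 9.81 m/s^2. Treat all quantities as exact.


T = 2*v*sin(theta)/g
sin(theta) = sin(30.14 deg) = 0.5021
T = 2*15.82*0.5021 / 9.81
T = 15.8869 / 9.81 = 1.6195 s

1.6195 s


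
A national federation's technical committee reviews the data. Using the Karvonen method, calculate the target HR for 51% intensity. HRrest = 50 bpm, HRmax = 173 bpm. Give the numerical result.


Target = HRrest + pct*(HRmax - HRrest)
Heart rate reserve = HRmax - HRrest = 173 - 50 = 123 bpm
Fraction = 51% = 0.51
Target = 50 + 0.51 * 123
Target = 50 + 62.73 = 112.73 bpm

112.73 bpm


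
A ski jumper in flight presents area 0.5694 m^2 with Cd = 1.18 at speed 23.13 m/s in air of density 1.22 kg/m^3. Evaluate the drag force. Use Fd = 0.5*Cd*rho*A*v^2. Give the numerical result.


Fd = 0.5 * Cd * rho * A * v^2
Fd = 0.5 * 1.18 * 1.22 * 0.5694 * 23.13^2
v^2 = 534.9969
Fd = 0.5 * 1.18 * 1.22 * 0.5694 * 534.9969 = 219.2707 N

219.2707 N


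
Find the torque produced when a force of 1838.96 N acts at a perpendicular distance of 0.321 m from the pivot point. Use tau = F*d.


tau = F * d
tau = 1838.96 * 0.321
tau = 590.3062 N*m

590.3062 N*m


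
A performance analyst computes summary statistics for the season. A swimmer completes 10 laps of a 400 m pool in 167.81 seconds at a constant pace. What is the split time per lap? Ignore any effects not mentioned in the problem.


Split time = total_time / n_laps = 167.81 / 10
Split time = 16.781 s per lap

16.781 s


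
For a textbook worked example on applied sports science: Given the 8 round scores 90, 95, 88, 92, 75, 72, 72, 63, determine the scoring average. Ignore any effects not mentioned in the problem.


Average = sum / n
Sum = 647
Average = 647 / 8 = 80.875

80.875


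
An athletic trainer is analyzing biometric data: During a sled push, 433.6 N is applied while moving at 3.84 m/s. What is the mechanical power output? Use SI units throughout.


P = F * v
P = 433.6 * 3.84
P = 1665.024 W

1665.024 W


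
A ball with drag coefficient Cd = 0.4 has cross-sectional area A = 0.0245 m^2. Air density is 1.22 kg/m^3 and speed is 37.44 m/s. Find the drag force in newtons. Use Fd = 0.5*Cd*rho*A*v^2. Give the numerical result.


Fd = 0.5 * Cd * rho * A * v^2
Fd = 0.5 * 0.4 * 1.22 * 0.0245 * 37.44^2
v^2 = 1401.7536
Fd = 0.5 * 0.4 * 1.22 * 0.0245 * 1401.7536 = 8.3797 N

8.3797 N


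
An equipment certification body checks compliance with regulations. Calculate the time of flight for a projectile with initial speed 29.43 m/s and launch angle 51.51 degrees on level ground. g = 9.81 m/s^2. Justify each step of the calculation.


T = 2*v*sin(theta)/g
sin(theta) = sin(51.51 deg) = 0.7827
T = 2*29.43*0.7827 / 9.81
T = 46.0707 / 9.81 = 4.6963 s

4.6963 s


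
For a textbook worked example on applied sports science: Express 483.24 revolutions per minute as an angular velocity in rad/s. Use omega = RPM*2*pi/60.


omega = RPM * 2 * pi / 60
omega = 483.24 * 2 * 3.14159 / 60
omega = 3036.2865 / 60 = 50.6048 rad/s

50.6048 rad/s


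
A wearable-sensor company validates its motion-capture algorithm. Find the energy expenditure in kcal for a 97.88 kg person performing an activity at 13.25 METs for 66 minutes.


kcal = MET * mass * time_hr
Convert time: 66 min = 1.1 hr
kcal = 13.25 * 97.88 * 1.1
kcal = 1426.601 kcal

1426.601 kcal


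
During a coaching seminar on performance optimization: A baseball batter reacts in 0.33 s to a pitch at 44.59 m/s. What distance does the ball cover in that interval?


d = v * t
d = 44.59 * 0.33
d = 14.7147 m

14.7147 m


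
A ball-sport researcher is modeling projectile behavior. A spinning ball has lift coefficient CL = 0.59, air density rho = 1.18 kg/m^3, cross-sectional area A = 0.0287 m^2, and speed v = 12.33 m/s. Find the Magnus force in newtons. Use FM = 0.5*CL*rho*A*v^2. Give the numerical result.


FM = 0.5 * CL * rho * A * v^2
FM = 0.5 * 0.59 * 1.18 * 0.0287 * 12.33^2
v^2 = 152.0289
FM = 0.5 * 0.59 * 1.18 * 0.0287 * 152.0289 = 1.5188 N

1.5188 N


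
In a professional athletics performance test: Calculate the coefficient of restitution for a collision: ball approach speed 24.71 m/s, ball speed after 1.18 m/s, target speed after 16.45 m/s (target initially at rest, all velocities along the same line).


e = (v2_after - v1_after) / (v1_before - v2_before)
Numerator = 16.45 - 1.18 = 15.27
Denominator = 24.71 - 0 = 24.71
e = 15.27 / 24.71 = 0.618

0.618


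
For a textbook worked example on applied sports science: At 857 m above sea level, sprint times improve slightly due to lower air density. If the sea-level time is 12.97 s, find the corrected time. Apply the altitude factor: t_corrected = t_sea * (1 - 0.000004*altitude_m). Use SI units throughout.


Correction factor = 1 - 0.000004 * 857 = 0.996572
t_corrected = t_sea * factor = 12.97 * 0.996572
t_corrected = 12.9255 s

12.9255 s


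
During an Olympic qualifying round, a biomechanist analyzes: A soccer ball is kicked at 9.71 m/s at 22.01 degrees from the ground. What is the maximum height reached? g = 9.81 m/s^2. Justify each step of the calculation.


H = (v*sin(theta))^2 / (2*g)
vy = v*sin(theta) = 9.71 * sin(22.01 deg) = 3.639 m/s
H = vy^2 / (2*g) = 13.2423 / (2*9.81)
H = 13.2423 / 19.62 = 0.6749 m

0.6749 m


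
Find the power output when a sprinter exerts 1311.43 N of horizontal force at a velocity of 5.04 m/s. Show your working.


P = F * v
P = 1311.43 * 5.04
P = 6609.6072 W

6609.6072 W


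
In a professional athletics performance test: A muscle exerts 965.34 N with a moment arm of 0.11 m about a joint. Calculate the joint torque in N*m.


tau = F * d
tau = 965.34 * 0.11
tau = 106.1874 N*m

106.1874 N*m


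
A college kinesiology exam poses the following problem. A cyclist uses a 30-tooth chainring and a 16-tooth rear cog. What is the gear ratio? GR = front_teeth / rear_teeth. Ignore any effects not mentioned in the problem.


GR = front_teeth / rear_teeth
GR = 30 / 16
GR = 1.875

1.875


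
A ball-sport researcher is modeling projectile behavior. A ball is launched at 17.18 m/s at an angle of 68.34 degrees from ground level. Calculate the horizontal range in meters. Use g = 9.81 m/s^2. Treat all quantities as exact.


R = v^2 * sin(2*theta) / g
Convert angle to radians: theta = 68.34 deg = 1.1928 rad
sin(2*theta) = sin(2.3855) = 0.6861
R = 17.18^2 * 0.6861 / 9.81
R = 295.1524 * 0.6861 / 9.81 = 20.6418 m

20.6418 m


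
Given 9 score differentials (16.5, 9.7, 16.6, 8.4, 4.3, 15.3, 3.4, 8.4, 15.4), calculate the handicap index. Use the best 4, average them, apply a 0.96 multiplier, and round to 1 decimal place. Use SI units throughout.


All differentials: 16.5, 9.7, 16.6, 8.4, 4.3, 15.3, 3.4, 8.4, 15.4
Sorted: 3.4, 4.3, 8.4, 8.4, 9.7, 15.3, 15.4, 16.5, 16.6
Best 4: 3.4, 4.3, 8.4, 8.4
Average of best = 24.5 / 4 = 6.125
Raw index = 6.125 * 0.96 = 5.88
Handicap index = round(5.88, 1) = 5.9

5.9


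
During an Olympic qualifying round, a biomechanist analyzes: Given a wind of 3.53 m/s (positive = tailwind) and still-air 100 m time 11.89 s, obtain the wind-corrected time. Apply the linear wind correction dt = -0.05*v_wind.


dt = -0.05 * v_wind = -0.05 * 3.53 = -0.1765 s
t_corrected = t_still + dt = 11.89 + (-0.1765)
t_corrected = 11.7135 s

11.7135 s


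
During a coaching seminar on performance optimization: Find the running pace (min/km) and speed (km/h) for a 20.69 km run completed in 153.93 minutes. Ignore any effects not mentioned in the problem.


Pace = time / distance = 153.93 min / 20.69 km = 7.4398 min/km
Speed = distance / time_in_hours = 20.69 / 2.5655 hr
Speed = 8.0647 km/h

7.4398 min/km, 8.0647 km/h


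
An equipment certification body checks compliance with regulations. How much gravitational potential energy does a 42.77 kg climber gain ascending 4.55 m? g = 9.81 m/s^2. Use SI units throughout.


PE = m * g * h
PE = 42.77 * 9.81 * 4.55
PE = 419.5737 * 4.55 = 1909.0603 J

1909.0603 J


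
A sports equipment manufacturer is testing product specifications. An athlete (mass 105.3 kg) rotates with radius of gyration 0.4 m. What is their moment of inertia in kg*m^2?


I = m * k^2
I = 105.3 * 0.4^2
I = 105.3 * 0.16 = 16.848 kg*m^2

16.848 kg*m^2


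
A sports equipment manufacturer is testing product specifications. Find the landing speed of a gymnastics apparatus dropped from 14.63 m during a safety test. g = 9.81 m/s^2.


v = sqrt(2 * g * h)
v = sqrt(2 * 9.81 * 14.63)
v = sqrt(287.0406) = 16.9423 m/s

16.9423 m/s


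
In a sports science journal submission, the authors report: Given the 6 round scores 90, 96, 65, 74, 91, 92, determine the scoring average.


Average = sum / n
Sum = 508
Average = 508 / 6 = 84.6667

84.6667


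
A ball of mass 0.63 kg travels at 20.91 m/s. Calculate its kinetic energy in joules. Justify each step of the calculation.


KE = 0.5 * m * v^2
KE = 0.5 * 0.63 * 20.91^2
KE = 0.5 * 0.63 * 437.2281 = 137.7269 J

137.7269 J


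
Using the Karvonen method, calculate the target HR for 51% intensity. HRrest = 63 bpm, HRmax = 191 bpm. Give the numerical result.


Target = HRrest + pct*(HRmax - HRrest)
Heart rate reserve = HRmax - HRrest = 191 - 63 = 128 bpm
Fraction = 51% = 0.51
Target = 63 + 0.51 * 128
Target = 63 + 65.28 = 128.28 bpm

128.28 bpm


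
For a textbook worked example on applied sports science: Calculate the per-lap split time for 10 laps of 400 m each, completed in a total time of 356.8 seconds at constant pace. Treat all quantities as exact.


Split time = total_time / n_laps = 356.8 / 10
Split time = 35.68 s per lap

35.68 s


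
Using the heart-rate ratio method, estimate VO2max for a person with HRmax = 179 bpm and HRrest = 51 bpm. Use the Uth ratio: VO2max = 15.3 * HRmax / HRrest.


VO2max = 15.3 * HRmax / HRrest
VO2max = 15.3 * 179 / 51
VO2max = 2738.7 / 51 = 53.7 mL/kg/min

53.7 mL/kg/min


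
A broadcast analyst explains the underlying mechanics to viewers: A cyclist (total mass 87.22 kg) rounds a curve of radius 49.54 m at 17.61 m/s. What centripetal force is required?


Fc = m * v^2 / r
v^2 = 17.61^2 = 310.1121
Fc = 87.22 * 310.1121 / 49.54
Fc = 27047.9774 / 49.54 = 545.9826 N

545.9826 N


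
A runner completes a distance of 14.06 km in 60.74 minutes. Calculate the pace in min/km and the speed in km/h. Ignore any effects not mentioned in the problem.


Pace = time / distance = 60.74 min / 14.06 km = 4.3201 min/km
Speed = distance / time_in_hours = 14.06 / 1.0123 hr
Speed = 13.8887 km/h

4.3201 min/km, 13.8887 km/h


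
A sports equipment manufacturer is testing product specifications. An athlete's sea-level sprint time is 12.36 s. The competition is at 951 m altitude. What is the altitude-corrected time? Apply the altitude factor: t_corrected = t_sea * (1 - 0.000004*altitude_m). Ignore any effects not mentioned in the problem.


Correction factor = 1 - 0.000004 * 951 = 0.996196
t_corrected = t_sea * factor = 12.36 * 0.996196
t_corrected = 12.313 s

12.313 s


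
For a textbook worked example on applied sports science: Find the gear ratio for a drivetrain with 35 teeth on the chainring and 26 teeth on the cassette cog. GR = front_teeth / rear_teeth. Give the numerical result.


GR = front_teeth / rear_teeth
GR = 35 / 26
GR = 1.3462

1.3462


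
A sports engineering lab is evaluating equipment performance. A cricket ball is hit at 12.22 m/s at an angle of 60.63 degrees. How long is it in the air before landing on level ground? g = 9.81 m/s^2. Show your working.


T = 2*v*sin(theta)/g
sin(theta) = sin(60.63 deg) = 0.8715
T = 2*12.22*0.8715 / 9.81
T = 21.2987 / 9.81 = 2.1711 s

2.1711 s


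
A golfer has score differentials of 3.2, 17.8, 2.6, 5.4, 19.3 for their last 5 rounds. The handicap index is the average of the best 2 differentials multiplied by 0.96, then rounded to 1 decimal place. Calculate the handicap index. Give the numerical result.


All differentials: 3.2, 17.8, 2.6, 5.4, 19.3
Sorted: 2.6, 3.2, 5.4, 17.8, 19.3
Best 2: 2.6, 3.2
Average of best = 5.8 / 2 = 2.9
Raw index = 2.9 * 0.96 = 2.784
Handicap index = round(2.784, 1) = 2.8

2.8


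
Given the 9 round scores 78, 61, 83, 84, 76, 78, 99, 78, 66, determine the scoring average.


Average = sum / n
Sum = 703
Average = 703 / 9 = 78.1111

78.1111


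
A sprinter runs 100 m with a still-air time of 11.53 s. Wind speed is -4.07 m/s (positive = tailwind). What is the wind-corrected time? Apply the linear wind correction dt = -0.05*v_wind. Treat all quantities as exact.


dt = -0.05 * v_wind = -0.05 * -4.07 = 0.2035 s
t_corrected = t_still + dt = 11.53 + (0.2035)
t_corrected = 11.7335 s

11.7335 s


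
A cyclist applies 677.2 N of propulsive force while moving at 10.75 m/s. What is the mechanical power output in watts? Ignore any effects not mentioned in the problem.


P = F * v
P = 677.2 * 10.75
P = 7279.9 W

7279.9 W


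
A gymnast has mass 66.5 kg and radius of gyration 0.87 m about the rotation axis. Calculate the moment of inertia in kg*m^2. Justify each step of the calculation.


I = m * k^2
I = 66.5 * 0.87^2
I = 66.5 * 0.7569 = 50.3338 kg*m^2

50.3338 kg*m^2


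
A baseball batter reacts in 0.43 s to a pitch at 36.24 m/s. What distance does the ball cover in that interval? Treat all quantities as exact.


d = v * t
d = 36.24 * 0.43
d = 15.5832 m

15.5832 m


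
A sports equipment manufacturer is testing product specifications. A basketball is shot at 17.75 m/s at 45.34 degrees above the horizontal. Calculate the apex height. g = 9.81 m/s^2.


H = (v*sin(theta))^2 / (2*g)
vy = v*sin(theta) = 17.75 * sin(45.34 deg) = 12.6254 m/s
H = vy^2 / (2*g) = 159.4008 / (2*9.81)
H = 159.4008 / 19.62 = 8.1244 m

8.1244 m


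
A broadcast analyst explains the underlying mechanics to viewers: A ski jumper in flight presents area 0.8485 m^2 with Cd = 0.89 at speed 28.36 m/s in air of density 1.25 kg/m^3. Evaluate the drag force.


Fd = 0.5 * Cd * rho * A * v^2
Fd = 0.5 * 0.89 * 1.25 * 0.8485 * 28.36^2
v^2 = 804.2896
Fd = 0.5 * 0.89 * 1.25 * 0.8485 * 804.2896 = 379.6071 N

379.6071 N


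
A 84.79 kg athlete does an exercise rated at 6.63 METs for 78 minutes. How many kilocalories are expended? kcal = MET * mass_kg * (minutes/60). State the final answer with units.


kcal = MET * mass * time_hr
Convert time: 78 min = 1.3 hr
kcal = 6.63 * 84.79 * 1.3
kcal = 730.805 kcal

730.805 kcal


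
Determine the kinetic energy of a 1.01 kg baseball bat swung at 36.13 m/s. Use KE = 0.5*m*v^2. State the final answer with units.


KE = 0.5 * m * v^2
KE = 0.5 * 1.01 * 36.13^2
KE = 0.5 * 1.01 * 1305.3769 = 659.2153 J

659.2153 J


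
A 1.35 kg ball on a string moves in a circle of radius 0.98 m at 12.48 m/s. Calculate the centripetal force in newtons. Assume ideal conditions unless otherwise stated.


Fc = m * v^2 / r
v^2 = 12.48^2 = 155.7504
Fc = 1.35 * 155.7504 / 0.98
Fc = 210.263 / 0.98 = 214.5541 N

214.5541 N


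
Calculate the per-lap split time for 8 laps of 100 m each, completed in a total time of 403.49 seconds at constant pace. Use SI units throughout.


Split time = total_time / n_laps = 403.49 / 8
Split time = 50.4363 s per lap

50.4363 s


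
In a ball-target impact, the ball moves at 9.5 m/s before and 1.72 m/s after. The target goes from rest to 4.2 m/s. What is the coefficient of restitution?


e = (v2_after - v1_after) / (v1_before - v2_before)
Numerator = 4.2 - 1.72 = 2.48
Denominator = 9.5 - 0 = 9.5
e = 2.48 / 9.5 = 0.2611

0.2611


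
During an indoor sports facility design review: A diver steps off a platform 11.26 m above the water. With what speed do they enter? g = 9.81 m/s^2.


v = sqrt(2 * g * h)
v = sqrt(2 * 9.81 * 11.26)
v = sqrt(220.9212) = 14.8634 m/s

14.8634 m/s


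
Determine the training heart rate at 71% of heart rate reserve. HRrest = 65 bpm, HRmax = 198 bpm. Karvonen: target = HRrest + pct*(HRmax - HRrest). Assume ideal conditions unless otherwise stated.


Target = HRrest + pct*(HRmax - HRrest)
Heart rate reserve = HRmax - HRrest = 198 - 65 = 133 bpm
Fraction = 71% = 0.71
Target = 65 + 0.71 * 133
Target = 65 + 94.43 = 159.43 bpm

159.43 bpm


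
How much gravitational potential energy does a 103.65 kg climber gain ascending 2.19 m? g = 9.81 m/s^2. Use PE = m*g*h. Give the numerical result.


PE = m * g * h
PE = 103.65 * 9.81 * 2.19
PE = 1016.8065 * 2.19 = 2226.8062 J

2226.8062 J


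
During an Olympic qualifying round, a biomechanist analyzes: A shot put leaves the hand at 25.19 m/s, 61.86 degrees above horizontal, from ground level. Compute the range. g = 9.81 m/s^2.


R = v^2 * sin(2*theta) / g
Convert angle to radians: theta = 61.86 deg = 1.0797 rad
sin(2*theta) = sin(2.1593) = 0.8318
R = 25.19^2 * 0.8318 / 9.81
R = 634.5361 * 0.8318 / 9.81 = 53.8004 m

53.8004 m


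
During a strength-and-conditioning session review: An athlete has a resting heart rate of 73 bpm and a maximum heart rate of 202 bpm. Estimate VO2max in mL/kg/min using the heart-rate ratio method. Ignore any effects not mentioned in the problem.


VO2max = 15.3 * HRmax / HRrest
VO2max = 15.3 * 202 / 73
VO2max = 3090.6 / 73 = 42.337 mL/kg/min

42.337 mL/kg/min


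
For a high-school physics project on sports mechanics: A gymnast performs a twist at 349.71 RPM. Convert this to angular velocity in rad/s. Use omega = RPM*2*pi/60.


omega = RPM * 2 * pi / 60
omega = 349.71 * 2 * 3.14159 / 60
omega = 2197.2927 / 60 = 36.6215 rad/s

36.6215 rad/s


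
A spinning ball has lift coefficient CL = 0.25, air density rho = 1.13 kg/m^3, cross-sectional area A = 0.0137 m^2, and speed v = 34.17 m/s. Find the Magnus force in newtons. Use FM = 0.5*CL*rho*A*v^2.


FM = 0.5 * CL * rho * A * v^2
FM = 0.5 * 0.25 * 1.13 * 0.0137 * 34.17^2
v^2 = 1167.5889
FM = 0.5 * 0.25 * 1.13 * 0.0137 * 1167.5889 = 2.2594 N

2.2594 N


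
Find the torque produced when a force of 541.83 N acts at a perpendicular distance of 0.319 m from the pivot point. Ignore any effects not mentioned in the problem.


tau = F * d
tau = 541.83 * 0.319
tau = 172.8438 N*m

172.8438 N*m


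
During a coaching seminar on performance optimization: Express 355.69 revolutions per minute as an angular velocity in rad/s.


omega = RPM * 2 * pi / 60
omega = 355.69 * 2 * 3.14159 / 60
omega = 2234.8662 / 60 = 37.2478 rad/s

37.2478 rad/s


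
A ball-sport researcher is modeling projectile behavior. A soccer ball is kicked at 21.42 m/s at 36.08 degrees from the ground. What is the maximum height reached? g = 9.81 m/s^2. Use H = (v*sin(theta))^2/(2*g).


H = (v*sin(theta))^2 / (2*g)
vy = v*sin(theta) = 21.42 * sin(36.08 deg) = 12.6145 m/s
H = vy^2 / (2*g) = 159.1267 / (2*9.81)
H = 159.1267 / 19.62 = 8.1104 m

8.1104 m


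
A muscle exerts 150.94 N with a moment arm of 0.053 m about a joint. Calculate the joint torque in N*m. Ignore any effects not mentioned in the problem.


tau = F * d
tau = 150.94 * 0.053
tau = 7.9998 N*m

7.9998 N*m


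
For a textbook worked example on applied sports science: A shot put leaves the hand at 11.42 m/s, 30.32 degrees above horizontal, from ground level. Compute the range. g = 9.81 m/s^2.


R = v^2 * sin(2*theta) / g
Convert angle to radians: theta = 30.32 deg = 0.5292 rad
sin(2*theta) = sin(1.0584) = 0.8716
R = 11.42^2 * 0.8716 / 9.81
R = 130.4164 * 0.8716 / 9.81 = 11.5867 m

11.5867 m


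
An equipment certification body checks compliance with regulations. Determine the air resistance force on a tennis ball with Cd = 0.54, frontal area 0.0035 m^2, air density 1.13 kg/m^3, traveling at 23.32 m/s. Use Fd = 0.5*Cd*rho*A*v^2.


Fd = 0.5 * Cd * rho * A * v^2
Fd = 0.5 * 0.54 * 1.13 * 0.0035 * 23.32^2
v^2 = 543.8224
Fd = 0.5 * 0.54 * 1.13 * 0.0035 * 543.8224 = 0.5807 N

0.5807 N


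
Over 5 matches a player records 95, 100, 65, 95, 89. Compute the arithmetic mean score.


Average = sum / n
Sum = 444
Average = 444 / 5 = 88.8

88.8


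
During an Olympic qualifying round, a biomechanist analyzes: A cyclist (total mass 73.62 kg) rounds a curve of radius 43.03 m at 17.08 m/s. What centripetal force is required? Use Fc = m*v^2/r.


Fc = m * v^2 / r
v^2 = 17.08^2 = 291.7264
Fc = 73.62 * 291.7264 / 43.03
Fc = 21476.8976 / 43.03 = 499.1145 N

499.1145 N


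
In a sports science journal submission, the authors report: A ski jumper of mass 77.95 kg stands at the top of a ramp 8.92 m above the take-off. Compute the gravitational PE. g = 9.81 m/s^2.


PE = m * g * h
PE = 77.95 * 9.81 * 8.92
PE = 764.6895 * 8.92 = 6821.0303 J

6821.0303 J


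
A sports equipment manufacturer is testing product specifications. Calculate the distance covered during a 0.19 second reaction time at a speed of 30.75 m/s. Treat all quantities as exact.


d = v * t
d = 30.75 * 0.19
d = 5.8425 m

5.8425 m


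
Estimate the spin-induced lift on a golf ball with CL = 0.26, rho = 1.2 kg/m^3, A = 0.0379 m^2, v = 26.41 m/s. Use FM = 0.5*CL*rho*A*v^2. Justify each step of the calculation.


FM = 0.5 * CL * rho * A * v^2
FM = 0.5 * 0.26 * 1.2 * 0.0379 * 26.41^2
v^2 = 697.4881
FM = 0.5 * 0.26 * 1.2 * 0.0379 * 697.4881 = 4.1238 N

4.1238 N


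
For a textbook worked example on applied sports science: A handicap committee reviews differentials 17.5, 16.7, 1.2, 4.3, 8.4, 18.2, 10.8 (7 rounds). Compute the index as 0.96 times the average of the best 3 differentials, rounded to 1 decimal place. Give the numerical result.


All differentials: 17.5, 16.7, 1.2, 4.3, 8.4, 18.2, 10.8
Sorted: 1.2, 4.3, 8.4, 10.8, 16.7, 17.5, 18.2
Best 3: 1.2, 4.3, 8.4
Average of best = 13.9 / 3 = 4.6333
Raw index = 4.6333 * 0.96 = 4.448
Handicap index = round(4.448, 1) = 4.4

4.4


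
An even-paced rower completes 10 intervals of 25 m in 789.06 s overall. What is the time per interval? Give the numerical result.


Split time = total_time / n_laps = 789.06 / 10
Split time = 78.906 s per lap

78.906 s


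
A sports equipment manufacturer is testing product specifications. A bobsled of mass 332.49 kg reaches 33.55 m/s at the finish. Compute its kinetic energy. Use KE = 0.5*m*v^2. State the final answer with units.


KE = 0.5 * m * v^2
KE = 0.5 * 332.49 * 33.55^2
KE = 0.5 * 332.49 * 1125.6025 = 187125.7876 J

187125.7876 J


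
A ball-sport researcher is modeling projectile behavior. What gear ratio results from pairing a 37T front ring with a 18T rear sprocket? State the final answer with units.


GR = front_teeth / rear_teeth
GR = 37 / 18
GR = 2.0556

2.0556


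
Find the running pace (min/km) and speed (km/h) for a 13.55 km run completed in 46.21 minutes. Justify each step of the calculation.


Pace = time / distance = 46.21 min / 13.55 km = 3.4103 min/km
Speed = distance / time_in_hours = 13.55 / 0.7702 hr
Speed = 17.5936 km/h

3.4103 min/km, 17.5936 km/h


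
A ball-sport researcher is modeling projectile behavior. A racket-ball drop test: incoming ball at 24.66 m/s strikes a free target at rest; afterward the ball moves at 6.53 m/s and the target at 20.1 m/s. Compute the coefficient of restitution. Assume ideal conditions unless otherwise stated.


e = (v2_after - v1_after) / (v1_before - v2_before)
Numerator = 20.1 - 6.53 = 13.57
Denominator = 24.66 - 0 = 24.66
e = 13.57 / 24.66 = 0.5503

0.5503


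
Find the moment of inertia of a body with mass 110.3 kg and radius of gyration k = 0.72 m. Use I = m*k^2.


I = m * k^2
I = 110.3 * 0.72^2
I = 110.3 * 0.5184 = 57.1795 kg*m^2

57.1795 kg*m^2


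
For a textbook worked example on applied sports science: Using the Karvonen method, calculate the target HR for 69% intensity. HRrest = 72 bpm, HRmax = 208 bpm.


Target = HRrest + pct*(HRmax - HRrest)
Heart rate reserve = HRmax - HRrest = 208 - 72 = 136 bpm
Fraction = 69% = 0.69
Target = 72 + 0.69 * 136
Target = 72 + 93.84 = 165.84 bpm

165.84 bpm


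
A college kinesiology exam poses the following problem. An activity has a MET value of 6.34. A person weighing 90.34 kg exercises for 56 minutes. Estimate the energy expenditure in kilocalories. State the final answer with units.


kcal = MET * mass * time_hr
Convert time: 56 min = 0.9333 hr
kcal = 6.34 * 90.34 * 0.9333
kcal = 534.5719 kcal

534.5719 kcal


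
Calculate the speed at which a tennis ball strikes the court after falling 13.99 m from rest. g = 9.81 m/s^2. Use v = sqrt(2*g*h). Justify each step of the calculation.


v = sqrt(2 * g * h)
v = sqrt(2 * 9.81 * 13.99)
v = sqrt(274.4838) = 16.5676 m/s

16.5676 m/s


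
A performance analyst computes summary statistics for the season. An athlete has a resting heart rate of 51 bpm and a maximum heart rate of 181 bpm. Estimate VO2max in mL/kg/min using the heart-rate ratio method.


VO2max = 15.3 * HRmax / HRrest
VO2max = 15.3 * 181 / 51
VO2max = 2769.3 / 51 = 54.3 mL/kg/min

54.3 mL/kg/min


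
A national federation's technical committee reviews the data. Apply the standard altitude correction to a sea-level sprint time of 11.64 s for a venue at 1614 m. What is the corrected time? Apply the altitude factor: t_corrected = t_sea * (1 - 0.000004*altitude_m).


Correction factor = 1 - 0.000004 * 1614 = 0.993544
t_corrected = t_sea * factor = 11.64 * 0.993544
t_corrected = 11.5649 s

11.5649 s


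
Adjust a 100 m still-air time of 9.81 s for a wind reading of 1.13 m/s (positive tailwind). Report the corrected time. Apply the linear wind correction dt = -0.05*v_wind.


dt = -0.05 * v_wind = -0.05 * 1.13 = -0.0565 s
t_corrected = t_still + dt = 9.81 + (-0.0565)
t_corrected = 9.7535 s

9.7535 s


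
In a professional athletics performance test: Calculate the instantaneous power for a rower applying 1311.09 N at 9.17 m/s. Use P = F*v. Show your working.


P = F * v
P = 1311.09 * 9.17
P = 12022.6953 W

12022.6953 W


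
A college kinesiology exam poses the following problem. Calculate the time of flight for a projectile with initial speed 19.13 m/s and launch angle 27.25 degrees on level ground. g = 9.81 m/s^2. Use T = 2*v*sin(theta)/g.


T = 2*v*sin(theta)/g
sin(theta) = sin(27.25 deg) = 0.4579
T = 2*19.13*0.4579 / 9.81
T = 17.5183 / 9.81 = 1.7858 s

1.7858 s


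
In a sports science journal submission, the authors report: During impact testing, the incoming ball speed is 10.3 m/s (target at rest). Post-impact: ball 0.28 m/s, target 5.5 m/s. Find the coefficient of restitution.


e = (v2_after - v1_after) / (v1_before - v2_before)
Numerator = 5.5 - 0.28 = 5.22
Denominator = 10.3 - 0 = 10.3
e = 5.22 / 10.3 = 0.5068

0.5068


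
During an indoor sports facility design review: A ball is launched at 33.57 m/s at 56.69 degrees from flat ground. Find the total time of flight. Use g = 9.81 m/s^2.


T = 2*v*sin(theta)/g
sin(theta) = sin(56.69 deg) = 0.8357
T = 2*33.57*0.8357 / 9.81
T = 56.1097 / 9.81 = 5.7196 s

5.7196 s


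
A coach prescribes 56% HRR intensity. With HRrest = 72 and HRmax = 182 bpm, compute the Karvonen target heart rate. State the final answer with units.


Target = HRrest + pct*(HRmax - HRrest)
Heart rate reserve = HRmax - HRrest = 182 - 72 = 110 bpm
Fraction = 56% = 0.56
Target = 72 + 0.56 * 110
Target = 72 + 61.6 = 133.6 bpm

133.6 bpm


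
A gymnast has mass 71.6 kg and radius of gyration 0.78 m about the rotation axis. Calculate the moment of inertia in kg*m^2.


I = m * k^2
I = 71.6 * 0.78^2
I = 71.6 * 0.6084 = 43.5614 kg*m^2

43.5614 kg*m^2


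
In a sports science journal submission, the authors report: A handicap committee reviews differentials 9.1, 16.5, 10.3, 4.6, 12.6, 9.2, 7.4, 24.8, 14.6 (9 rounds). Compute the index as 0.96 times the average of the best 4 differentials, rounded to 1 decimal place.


All differentials: 9.1, 16.5, 10.3, 4.6, 12.6, 9.2, 7.4, 24.8, 14.6
Sorted: 4.6, 7.4, 9.1, 9.2, 10.3, 12.6, 14.6, 16.5, 24.8
Best 4: 4.6, 7.4, 9.1, 9.2
Average of best = 30.3 / 4 = 7.575
Raw index = 7.575 * 0.96 = 7.272
Handicap index = round(7.272, 1) = 7.3

7.3


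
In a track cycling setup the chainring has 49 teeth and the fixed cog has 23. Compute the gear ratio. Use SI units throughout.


GR = front_teeth / rear_teeth
GR = 49 / 23
GR = 2.1304

2.1304


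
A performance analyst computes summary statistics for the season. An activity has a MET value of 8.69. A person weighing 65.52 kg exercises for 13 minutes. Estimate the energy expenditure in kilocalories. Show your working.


kcal = MET * mass * time_hr
Convert time: 13 min = 0.2167 hr
kcal = 8.69 * 65.52 * 0.2167
kcal = 123.3632 kcal

123.3632 kcal
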